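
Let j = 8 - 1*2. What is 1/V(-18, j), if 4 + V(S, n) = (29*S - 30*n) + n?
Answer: -1/700 ≈ -0.0014286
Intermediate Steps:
j = 6 (j = 8 - 2 = 6)
V(S, n) = -4 - 29*n + 29*S (V(S, n) = -4 + ((29*S - 30*n) + n) = -4 + ((-30*n + 29*S) + n) = -4 + (-29*n + 29*S) = -4 - 29*n + 29*S)
1/V(-18, j) = 1/(-4 - 29*6 + 29*(-18)) = 1/(-4 - 174 - 522) = 1/(-700) = -1/700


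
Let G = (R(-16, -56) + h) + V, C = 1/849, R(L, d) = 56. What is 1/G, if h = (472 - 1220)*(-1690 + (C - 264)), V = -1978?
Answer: 849/1239259082 ≈ 6.8509e-7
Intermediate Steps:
C = 1/849 ≈ 0.0011779
h = 1240890860/849 (h = (472 - 1220)*(-1690 + (1/849 - 264)) = -748*(-1690 - 224135/849) = -748*(-1658945/849) = 1240890860/849 ≈ 1.4616e+6)
G = 1239259082/849 (G = (56 + 1240890860/849) - 1978 = 1240938404/849 - 1978 = 1239259082/849 ≈ 1.4597e+6)
1/G = 1/(1239259082/849) = 849/1239259082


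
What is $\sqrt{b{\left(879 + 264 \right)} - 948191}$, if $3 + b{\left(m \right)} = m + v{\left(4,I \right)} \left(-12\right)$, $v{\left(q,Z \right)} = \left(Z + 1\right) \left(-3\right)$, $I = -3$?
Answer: $i \sqrt{947123} \approx 973.2 i$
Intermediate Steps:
$v{\left(q,Z \right)} = -3 - 3 Z$ ($v{\left(q,Z \right)} = \left(1 + Z\right) \left(-3\right) = -3 - 3 Z$)
$b{\left(m \right)} = -75 + m$ ($b{\left(m \right)} = -3 + \left(m + \left(-3 - -9\right) \left(-12\right)\right) = -3 + \left(m + \left(-3 + 9\right) \left(-12\right)\right) = -3 + \left(m + 6 \left(-12\right)\right) = -3 + \left(m - 72\right) = -3 + \left(-72 + m\right) = -75 + m$)
$\sqrt{b{\left(879 + 264 \right)} - 948191} = \sqrt{\left(-75 + \left(879 + 264\right)\right) - 948191} = \sqrt{\left(-75 + 1143\right) - 948191} = \sqrt{1068 - 948191} = \sqrt{-947123} = i \sqrt{947123}$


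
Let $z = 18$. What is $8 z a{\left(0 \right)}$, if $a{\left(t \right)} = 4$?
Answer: $576$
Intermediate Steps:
$8 z a{\left(0 \right)} = 8 \cdot 18 \cdot 4 = 144 \cdot 4 = 576$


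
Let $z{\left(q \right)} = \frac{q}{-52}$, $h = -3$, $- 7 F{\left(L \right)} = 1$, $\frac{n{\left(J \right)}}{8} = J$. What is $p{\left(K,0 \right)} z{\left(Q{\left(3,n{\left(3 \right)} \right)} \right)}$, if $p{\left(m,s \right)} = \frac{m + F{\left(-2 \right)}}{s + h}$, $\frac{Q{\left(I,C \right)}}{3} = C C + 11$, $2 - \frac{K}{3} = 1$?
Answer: $\frac{2935}{91} \approx 32.253$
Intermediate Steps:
$K = 3$ ($K = 6 - 3 = 3$)
$n{\left(J \right)} = 8 J$
$Q{\left(I,C \right)} = 33 + 3 C^{2}$ ($Q{\left(I,C \right)} = 3 \left(C C + 11\right) = 3 \left(C^{2} + 11\right) = 3 \left(11 + C^{2}\right) = 33 + 3 C^{2}$)
$F{\left(L \right)} = - \frac{1}{7}$ ($F{\left(L \right)} = \left(- \frac{1}{7}\right) 1 = - \frac{1}{7}$)
$z{\left(q \right)} = - \frac{q}{52}$ ($z{\left(q \right)} = q \left(- \frac{1}{52}\right) = - \frac{q}{52}$)
$p{\left(m,s \right)} = \frac{- \frac{1}{7} + m}{-3 + s}$ ($p{\left(m,s \right)} = \frac{m - \frac{1}{7}}{s - 3} = \frac{- \frac{1}{7} + m}{-3 + s}$)
$p{\left(K,0 \right)} z{\left(Q{\left(3,n{\left(3 \right)} \right)} \right)} = \frac{- \frac{1}{7} + 3}{-3 + 0} \left(- \frac{33 + 3 \left(8 \cdot 3\right)^{2}}{52}\right) = \frac{1}{-3} \cdot \frac{20}{7} \left(- \frac{33 + 3 \cdot 24^{2}}{52}\right) = \left(- \frac{1}{3}\right) \frac{20}{7} \left(- \frac{33 + 3 \cdot 576}{52}\right) = - \frac{20 \left(- \frac{33 + 1728}{52}\right)}{21} = - \frac{20 \left(\left(- \frac{1}{52}\right) 1761\right)}{21} = \left(- \frac{20}{21}\right) \left(- \frac{1761}{52}\right) = \frac{2935}{91}$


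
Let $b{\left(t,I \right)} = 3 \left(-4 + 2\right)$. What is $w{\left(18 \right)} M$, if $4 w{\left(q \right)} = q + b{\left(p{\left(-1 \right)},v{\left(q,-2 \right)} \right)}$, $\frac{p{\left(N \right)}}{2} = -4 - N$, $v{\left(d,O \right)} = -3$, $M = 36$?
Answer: $108$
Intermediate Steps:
$p{\left(N \right)} = -8 - 2 N$ ($p{\left(N \right)} = 2 \left(-4 - N\right) = -8 - 2 N$)
$b{\left(t,I \right)} = -6$ ($b{\left(t,I \right)} = 3 \left(-2\right) = -6$)
$w{\left(q \right)} = - \frac{3}{2} + \frac{q}{4}$ ($w{\left(q \right)} = \frac{q - 6}{4} = \frac{-6 + q}{4} = - \frac{3}{2} + \frac{q}{4}$)
$w{\left(18 \right)} M = \left(- \frac{3}{2} + \frac{1}{4} \cdot 18\right) 36 = \left(- \frac{3}{2} + \frac{9}{2}\right) 36 = 3 \cdot 36 = 108$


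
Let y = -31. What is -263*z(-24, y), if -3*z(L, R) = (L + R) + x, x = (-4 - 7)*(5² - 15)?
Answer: -14465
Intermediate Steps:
x = -110 (x = -11*(25 - 15) = -11*10 = -110)
z(L, R) = 110/3 - L/3 - R/3 (z(L, R) = -((L + R) - 110)/3 = -(-110 + L + R)/3 = 110/3 - L/3 - R/3)
-263*z(-24, y) = -263*(110/3 - ⅓*(-24) - ⅓*(-31)) = -263*(110/3 + 8 + 31/3) = -263*55 = -14465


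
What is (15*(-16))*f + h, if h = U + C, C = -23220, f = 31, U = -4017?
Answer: -34677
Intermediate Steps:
h = -27237 (h = -4017 - 23220 = -27237)
(15*(-16))*f + h = (15*(-16))*31 - 27237 = -240*31 - 27237 = -7440 - 27237 = -34677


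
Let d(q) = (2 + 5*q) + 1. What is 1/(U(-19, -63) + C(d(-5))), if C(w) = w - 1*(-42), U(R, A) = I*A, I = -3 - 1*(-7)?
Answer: -1/232 ≈ -0.0043103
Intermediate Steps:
I = 4 (I = -3 + 7 = 4)
U(R, A) = 4*A
d(q) = 3 + 5*q
C(w) = 42 + w (C(w) = w + 42 = 42 + w)
1/(U(-19, -63) + C(d(-5))) = 1/(4*(-63) + (42 + (3 + 5*(-5)))) = 1/(-252 + (42 + (3 - 25))) = 1/(-252 + (42 - 22)) = 1/(-252 + 20) = 1/(-232) = -1/232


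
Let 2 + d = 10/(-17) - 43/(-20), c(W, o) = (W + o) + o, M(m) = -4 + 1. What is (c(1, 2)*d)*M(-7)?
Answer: 447/68 ≈ 6.5735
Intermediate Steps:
M(m) = -3
c(W, o) = W + 2*o
d = -149/340 (d = -2 + (10/(-17) - 43/(-20)) = -2 + (10*(-1/17) - 43*(-1/20)) = -2 + (-10/17 + 43/20) = -2 + 531/340 = -149/340 ≈ -0.43824)
(c(1, 2)*d)*M(-7) = ((1 + 2*2)*(-149/340))*(-3) = ((1 + 4)*(-149/340))*(-3) = (5*(-149/340))*(-3) = -149/68*(-3) = 447/68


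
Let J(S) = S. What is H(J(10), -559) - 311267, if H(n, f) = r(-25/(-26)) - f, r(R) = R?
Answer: -8078383/26 ≈ -3.1071e+5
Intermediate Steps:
H(n, f) = 25/26 - f (H(n, f) = -25/(-26) - f = -25*(-1/26) - f = 25/26 - f)
H(J(10), -559) - 311267 = (25/26 - 1*(-559)) - 311267 = (25/26 + 559) - 311267 = 14559/26 - 311267 = -8078383/26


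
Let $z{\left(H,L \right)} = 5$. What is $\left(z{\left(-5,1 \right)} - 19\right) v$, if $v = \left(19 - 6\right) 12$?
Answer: $-2184$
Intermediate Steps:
$v = 156$ ($v = 13 \cdot 12 = 156$)
$\left(z{\left(-5,1 \right)} - 19\right) v = \left(5 - 19\right) 156 = \left(-14\right) 156 = -2184$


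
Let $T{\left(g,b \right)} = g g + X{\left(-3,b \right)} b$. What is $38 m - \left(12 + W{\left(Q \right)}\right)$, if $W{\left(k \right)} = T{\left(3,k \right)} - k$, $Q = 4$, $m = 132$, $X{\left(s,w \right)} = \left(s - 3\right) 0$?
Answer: $4999$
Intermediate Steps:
$X{\left(s,w \right)} = 0$ ($X{\left(s,w \right)} = \left(-3 + s\right) 0 = 0$)
$T{\left(g,b \right)} = g^{2}$ ($T{\left(g,b \right)} = g g + 0 b = g^{2} + 0 = g^{2}$)
$W{\left(k \right)} = 9 - k$ ($W{\left(k \right)} = 3^{2} - k = 9 - k$)
$38 m - \left(12 + W{\left(Q \right)}\right) = 38 \cdot 132 - \left(21 - 4\right) = 5016 - 17 = 4999$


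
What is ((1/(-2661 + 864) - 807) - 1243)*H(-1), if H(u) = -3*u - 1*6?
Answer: 3683851/599 ≈ 6150.0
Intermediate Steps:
H(u) = -6 - 3*u (H(u) = -3*u - 6 = -6 - 3*u)
((1/(-2661 + 864) - 807) - 1243)*H(-1) = ((1/(-2661 + 864) - 807) - 1243)*(-6 - 3*(-1)) = ((1/(-1797) - 807) - 1243)*(-6 + 3) = ((-1/1797 - 807) - 1243)*(-3) = (-1450180/1797 - 1243)*(-3) = -3683851/1797*(-3) = 3683851/599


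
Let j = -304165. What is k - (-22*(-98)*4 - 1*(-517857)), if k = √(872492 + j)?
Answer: -526481 + √568327 ≈ -5.2573e+5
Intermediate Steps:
k = √568327 (k = √(872492 - 304165) = √568327 ≈ 753.88)
k - (-22*(-98)*4 - 1*(-517857)) = √568327 - (-22*(-98)*4 - 1*(-517857)) = √568327 - (2156*4 + 517857) = √568327 - (8624 + 517857) = √568327 - 1*526481 = √568327 - 526481 = -526481 + √568327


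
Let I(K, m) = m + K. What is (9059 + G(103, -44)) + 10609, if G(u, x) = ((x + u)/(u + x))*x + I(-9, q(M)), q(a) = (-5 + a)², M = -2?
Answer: 19664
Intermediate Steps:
I(K, m) = K + m
G(u, x) = 40 + x (G(u, x) = ((x + u)/(u + x))*x + (-9 + (-5 - 2)²) = ((u + x)/(u + x))*x + (-9 + (-7)²) = 1*x + (-9 + 49) = x + 40 = 40 + x)
(9059 + G(103, -44)) + 10609 = (9059 + (40 - 44)) + 10609 = (9059 - 4) + 10609 = 9055 + 10609 = 19664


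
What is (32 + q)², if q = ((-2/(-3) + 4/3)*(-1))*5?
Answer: 484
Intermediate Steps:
q = -10 (q = ((-2*(-⅓) + 4*(⅓))*(-1))*5 = ((⅔ + 4/3)*(-1))*5 = (2*(-1))*5 = -2*5 = -10)
(32 + q)² = (32 - 10)² = 22² = 484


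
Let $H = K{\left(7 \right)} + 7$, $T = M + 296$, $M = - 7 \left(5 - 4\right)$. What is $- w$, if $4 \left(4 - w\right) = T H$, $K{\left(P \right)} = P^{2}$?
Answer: $4042$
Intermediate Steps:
$M = -7$ ($M = \left(-7\right) 1 = -7$)
$T = 289$ ($T = -7 + 296 = 289$)
$H = 56$ ($H = 7^{2} + 7 = 49 + 7 = 56$)
$w = -4042$ ($w = 4 - \frac{289 \cdot 56}{4} = 4 - 4046 = -4042$)
$- w = \left(-1\right) \left(-4042\right) = 4042$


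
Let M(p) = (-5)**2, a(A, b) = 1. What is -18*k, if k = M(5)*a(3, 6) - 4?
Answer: -378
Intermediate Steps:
M(p) = 25
k = 21 (k = 25*1 - 4 = 25 - 4 = 21)
-18*k = -18*21 = -378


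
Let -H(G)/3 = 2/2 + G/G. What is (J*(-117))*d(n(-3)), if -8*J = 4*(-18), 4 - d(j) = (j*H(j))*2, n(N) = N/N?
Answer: -16848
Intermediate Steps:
n(N) = 1
H(G) = -6 (H(G) = -3*(2/2 + G/G) = -3*(2*(1/2) + 1) = -3*(1 + 1) = -3*2 = -6)
d(j) = 4 + 12*j (d(j) = 4 - j*(-6)*2 = 4 - (-6*j)*2 = 4 - (-12)*j = 4 + 12*j)
J = 9 (J = -(-18)/2 = -1/8*(-72) = 9)
(J*(-117))*d(n(-3)) = (9*(-117))*(4 + 12*1) = -1053*(4 + 12) = -1053*16 = -16848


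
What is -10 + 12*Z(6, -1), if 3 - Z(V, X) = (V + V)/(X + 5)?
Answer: -10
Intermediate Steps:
Z(V, X) = 3 - 2*V/(5 + X) (Z(V, X) = 3 - (V + V)/(X + 5) = 3 - 2*V/(5 + X))
-10 + 12*Z(6, -1) = -10 + 12*((15 - 2*6 + 3*(-1))/(5 - 1)) = -10 + 12*((15 - 12 - 3)/4) = -10 + 12*((1/4)*0) = -10 + 12*0 = -10 + 0 = -10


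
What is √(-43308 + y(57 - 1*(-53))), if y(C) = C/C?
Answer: I*√43307 ≈ 208.1*I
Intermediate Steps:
y(C) = 1
√(-43308 + y(57 - 1*(-53))) = √(-43308 + 1) = √(-43307) = I*√43307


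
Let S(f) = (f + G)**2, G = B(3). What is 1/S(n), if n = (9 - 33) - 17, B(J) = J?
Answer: 1/1444 ≈ 0.00069252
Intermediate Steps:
n = -41 (n = -24 - 17 = -41)
G = 3
S(f) = (3 + f)**2 (S(f) = (f + 3)**2 = (3 + f)**2)
1/S(n) = 1/((3 - 41)**2) = 1/((-38)**2) = 1/1444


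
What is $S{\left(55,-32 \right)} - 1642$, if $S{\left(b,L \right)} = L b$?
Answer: $-3402$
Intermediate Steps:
$S{\left(55,-32 \right)} - 1642 = \left(-32\right) 55 - 1642 = -1760 - 1642 = -3402$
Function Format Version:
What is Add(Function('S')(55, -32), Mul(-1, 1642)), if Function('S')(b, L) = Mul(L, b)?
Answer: -3402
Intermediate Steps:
Add(Function('S')(55, -32), Mul(-1, 1642)) = Add(Mul(-32, 55), Mul(-1, 1642)) = Add(-1760, -1642) = -3402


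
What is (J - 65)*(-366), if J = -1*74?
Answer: 50874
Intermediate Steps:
J = -74
(J - 65)*(-366) = (-74 - 65)*(-366) = -139*(-366) = 50874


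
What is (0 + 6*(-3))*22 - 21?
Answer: -417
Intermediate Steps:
(0 + 6*(-3))*22 - 21 = (0 - 18)*22 - 21 = -18*22 - 21 = -396 - 21 = -417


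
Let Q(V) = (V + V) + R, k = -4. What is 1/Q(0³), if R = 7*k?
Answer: -1/28 ≈ -0.035714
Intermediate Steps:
R = -28 (R = 7*(-4) = -28)
Q(V) = -28 + 2*V (Q(V) = (V + V) - 28 = 2*V - 28 = -28 + 2*V)
1/Q(0³) = 1/(-28 + 2*0³) = 1/(-28 + 2*0) = 1/(-28 + 0) = 1/(-28) = -1/28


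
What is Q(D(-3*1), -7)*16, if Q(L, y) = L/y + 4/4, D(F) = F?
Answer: 160/7 ≈ 22.857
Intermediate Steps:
Q(L, y) = 1 + L/y (Q(L, y) = L/y + 4*(¼) = L/y + 1 = 1 + L/y)
Q(D(-3*1), -7)*16 = ((-3*1 - 7)/(-7))*16 = -(-3 - 7)/7*16 = -⅐*(-10)*16 = (10/7)*16 = 160/7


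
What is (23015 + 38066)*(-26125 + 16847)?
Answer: -566709518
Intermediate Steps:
(23015 + 38066)*(-26125 + 16847) = 61081*(-9278) = -566709518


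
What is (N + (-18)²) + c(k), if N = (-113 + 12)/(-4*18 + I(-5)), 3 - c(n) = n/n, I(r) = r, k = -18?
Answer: 25203/77 ≈ 327.31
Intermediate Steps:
c(n) = 2 (c(n) = 3 - n/n = 3 - 1*1 = 3 - 1 = 2)
N = 101/77 (N = (-113 + 12)/(-4*18 - 5) = -101/(-72 - 5) = -101/(-77) = -101*(-1/77) = 101/77 ≈ 1.3117)
(N + (-18)²) + c(k) = (101/77 + (-18)²) + 2 = (101/77 + 324) + 2 = 25049/77 + 2 = 25203/77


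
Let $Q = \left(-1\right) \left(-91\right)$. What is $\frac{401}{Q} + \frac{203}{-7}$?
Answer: $- \frac{2238}{91} \approx -24.593$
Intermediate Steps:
$Q = 91$
$\frac{401}{Q} + \frac{203}{-7} = \frac{401}{91} + \frac{203}{-7} = 401 \cdot \frac{1}{91} + 203 \left(- \frac{1}{7}\right) = \frac{401}{91} - 29 = - \frac{2238}{91}$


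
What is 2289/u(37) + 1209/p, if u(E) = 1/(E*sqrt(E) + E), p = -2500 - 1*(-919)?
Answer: 1439768/17 + 84693*sqrt(37) ≈ 5.9986e+5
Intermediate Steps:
p = -1581 (p = -2500 + 919 = -1581)
u(E) = 1/(E + E**(3/2)) (u(E) = 1/(E**(3/2) + E) = 1/(E + E**(3/2)))
2289/u(37) + 1209/p = 2289/(1/(37 + 37**(3/2))) + 1209/(-1581) = 2289/(1/(37 + 37*sqrt(37))) + 1209*(-1/1581) = 2289*(37 + 37*sqrt(37)) - 13/17 = (84693 + 84693*sqrt(37)) - 13/17 = 1439768/17 + 84693*sqrt(37)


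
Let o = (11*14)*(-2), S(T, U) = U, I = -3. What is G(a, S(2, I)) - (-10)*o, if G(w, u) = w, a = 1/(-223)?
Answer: -686841/223 ≈ -3080.0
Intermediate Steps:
a = -1/223 ≈ -0.0044843
o = -308 (o = 154*(-2) = -308)
G(a, S(2, I)) - (-10)*o = -1/223 - (-10)*(-308) = -1/223 - 1*3080 = -1/223 - 3080 = -686841/223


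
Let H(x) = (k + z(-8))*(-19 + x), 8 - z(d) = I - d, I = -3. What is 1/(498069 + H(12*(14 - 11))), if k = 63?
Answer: 1/499191 ≈ 2.0032e-6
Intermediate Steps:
z(d) = 11 + d (z(d) = 8 - (-3 - d) = 8 + (3 + d) = 11 + d)
H(x) = -1254 + 66*x (H(x) = (63 + (11 - 8))*(-19 + x) = (63 + 3)*(-19 + x) = 66*(-19 + x) = -1254 + 66*x)
1/(498069 + H(12*(14 - 11))) = 1/(498069 + (-1254 + 66*(12*(14 - 11)))) = 1/(498069 + (-1254 + 66*(12*3))) = 1/(498069 + (-1254 + 66*36)) = 1/(498069 + (-1254 + 2376)) = 1/(498069 + 1122) = 1/499191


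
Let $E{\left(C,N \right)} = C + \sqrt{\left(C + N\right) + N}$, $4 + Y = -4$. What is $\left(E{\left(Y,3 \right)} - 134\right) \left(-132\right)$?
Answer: $18744 - 132 i \sqrt{2} \approx 18744.0 - 186.68 i$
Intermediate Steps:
$Y = -8$ ($Y = -4 - 4 = -8$)
$E{\left(C,N \right)} = C + \sqrt{C + 2 N}$
$\left(E{\left(Y,3 \right)} - 134\right) \left(-132\right) = \left(\left(-8 + \sqrt{-8 + 2 \cdot 3}\right) - 134\right) \left(-132\right) = \left(\left(-8 + \sqrt{-8 + 6}\right) - 134\right) \left(-132\right) = \left(\left(-8 + \sqrt{-2}\right) - 134\right) \left(-132\right) = \left(\left(-8 + i \sqrt{2}\right) - 134\right) \left(-132\right) = \left(-142 + i \sqrt{2}\right) \left(-132\right) = 18744 - 132 i \sqrt{2}$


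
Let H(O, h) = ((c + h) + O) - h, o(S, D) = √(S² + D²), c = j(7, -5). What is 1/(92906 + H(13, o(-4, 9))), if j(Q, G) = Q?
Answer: 1/92926 ≈ 1.0761e-5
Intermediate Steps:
c = 7
o(S, D) = √(D² + S²)
H(O, h) = 7 + O (H(O, h) = ((7 + h) + O) - h = (7 + O + h) - h = 7 + O)
1/(92906 + H(13, o(-4, 9))) = 1/(92906 + (7 + 13)) = 1/(92906 + 20) = 1/92926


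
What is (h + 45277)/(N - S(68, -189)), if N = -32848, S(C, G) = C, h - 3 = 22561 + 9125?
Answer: -38483/16458 ≈ -2.3383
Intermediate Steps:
h = 31689 (h = 3 + (22561 + 9125) = 3 + 31686 = 31689)
(h + 45277)/(N - S(68, -189)) = (31689 + 45277)/(-32848 - 1*68) = 76966/(-32848 - 68) = 76966/(-32916) = 76966*(-1/32916) = -38483/16458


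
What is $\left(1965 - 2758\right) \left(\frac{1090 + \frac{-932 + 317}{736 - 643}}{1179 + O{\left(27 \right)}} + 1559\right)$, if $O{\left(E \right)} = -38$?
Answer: $- \frac{43755340382}{35371} \approx -1.237 \cdot 10^{6}$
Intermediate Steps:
$\left(1965 - 2758\right) \left(\frac{1090 + \frac{-932 + 317}{736 - 643}}{1179 + O{\left(27 \right)}} + 1559\right) = \left(1965 - 2758\right) \left(\frac{1090 + \frac{-932 + 317}{736 - 643}}{1179 - 38} + 1559\right) = - 793 \left(\frac{1090 - \frac{615}{736 - 643}}{1141} + 1559\right) = - 793 \left(\left(1090 - \frac{615}{736 - 643}\right) \frac{1}{1141} + 1559\right) = - 793 \left(\left(1090 - \frac{615}{93}\right) \frac{1}{1141} + 1559\right) = - 793 \left(\left(1090 - \frac{205}{31}\right) \frac{1}{1141} + 1559\right) = - 793 \left(\frac{33585}{31} \cdot \frac{1}{1141} + 1559\right) = - 793 \left(\frac{33585}{35371} + 1559\right) = \left(-793\right) \frac{55176974}{35371} = - \frac{43755340382}{35371}$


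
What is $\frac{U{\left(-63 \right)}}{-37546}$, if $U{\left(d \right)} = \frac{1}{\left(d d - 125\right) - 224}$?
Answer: $- \frac{1}{135916520} \approx -7.3575 \cdot 10^{-9}$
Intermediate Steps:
$U{\left(d \right)} = \frac{1}{-349 + d^{2}}$ ($U{\left(d \right)} = \frac{1}{\left(d^{2} - 125\right) - 224} = \frac{1}{\left(-125 + d^{2}\right) - 224} = \frac{1}{-349 + d^{2}}$)
$\frac{U{\left(-63 \right)}}{-37546} = \frac{1}{\left(-349 + \left(-63\right)^{2}\right) \left(-37546\right)} = \frac{1}{-349 + 3969} \left(- \frac{1}{37546}\right) = \frac{1}{3620} \left(- \frac{1}{37546}\right) = - \frac{1}{135916520}$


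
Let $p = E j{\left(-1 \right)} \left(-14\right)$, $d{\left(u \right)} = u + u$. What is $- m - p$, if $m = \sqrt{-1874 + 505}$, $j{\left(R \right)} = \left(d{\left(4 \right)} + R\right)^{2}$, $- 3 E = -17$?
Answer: $\frac{11662}{3} - 37 i \approx 3887.3 - 37.0 i$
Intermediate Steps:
$d{\left(u \right)} = 2 u$
$E = \frac{17}{3}$ ($E = \left(- \frac{1}{3}\right) \left(-17\right) = \frac{17}{3} \approx 5.6667$)
$j{\left(R \right)} = \left(8 + R\right)^{2}$ ($j{\left(R \right)} = \left(2 \cdot 4 + R\right)^{2} = \left(8 + R\right)^{2}$)
$m = 37 i$ ($m = \sqrt{-1369} = 37 i \approx 37.0 i$)
$p = - \frac{11662}{3}$ ($p = \frac{17 \left(8 - 1\right)^{2}}{3} \left(-14\right) = \frac{17 \cdot 7^{2}}{3} \left(-14\right) = \frac{17}{3} \cdot 49 \left(-14\right) = \frac{833}{3} \left(-14\right) = - \frac{11662}{3} \approx -3887.3$)
$- m - p = - 37 i - - \frac{11662}{3} = - 37 i + \frac{11662}{3} = \frac{11662}{3} - 37 i$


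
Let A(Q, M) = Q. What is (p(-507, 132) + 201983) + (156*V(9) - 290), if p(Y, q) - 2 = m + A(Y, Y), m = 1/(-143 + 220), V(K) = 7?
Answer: 15575561/77 ≈ 2.0228e+5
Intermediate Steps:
m = 1/77 ≈ 0.012987
p(Y, q) = 155/77 + Y (p(Y, q) = 2 + (1/77 + Y) = 155/77 + Y)
(p(-507, 132) + 201983) + (156*V(9) - 290) = ((155/77 - 507) + 201983) + (156*7 - 290) = (-38884/77 + 201983) + (1092 - 290) = 15513807/77 + 802 = 15575561/77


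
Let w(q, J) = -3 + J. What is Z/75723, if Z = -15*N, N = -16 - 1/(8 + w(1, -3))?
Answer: 165/50482 ≈ 0.0032685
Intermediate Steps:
N = -33/2 (N = -16 - 1/(8 + (-3 - 3)) = -16 - 1/(8 - 6) = -16 - 1/2 = -16 - 1*½ = -16 - ½ = -33/2 ≈ -16.500)
Z = 495/2 (Z = -15*(-33/2) = 495/2 ≈ 247.50)
Z/75723 = (495/2)/75723 = (495/2)*(1/75723) = 165/50482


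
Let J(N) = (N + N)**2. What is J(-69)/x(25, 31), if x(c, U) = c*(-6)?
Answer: -3174/25 ≈ -126.96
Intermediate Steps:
J(N) = 4*N**2 (J(N) = (2*N)**2 = 4*N**2)
x(c, U) = -6*c
J(-69)/x(25, 31) = (4*(-69)**2)/((-6*25)) = (4*4761)/(-150) = 19044*(-1/150) = -3174/25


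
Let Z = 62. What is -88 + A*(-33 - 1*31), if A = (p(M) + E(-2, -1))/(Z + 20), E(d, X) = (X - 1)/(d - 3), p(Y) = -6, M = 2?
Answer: -17144/205 ≈ -83.629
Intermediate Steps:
E(d, X) = (-1 + X)/(-3 + d)
A = -14/205 (A = (-6 + (-1 - 1)/(-3 - 2))/(62 + 20) = (-6 - 2/(-5))/82 = (-6 - ⅕*(-2))*(1/82) = (-6 + ⅖)*(1/82) = -28/5*1/82 = -14/205 ≈ -0.068293)
-88 + A*(-33 - 1*31) = -88 - 14*(-33 - 1*31)/205 = -88 - 14*(-33 - 31)/205 = -88 - 14/205*(-64) = -88 + 896/205 = -17144/205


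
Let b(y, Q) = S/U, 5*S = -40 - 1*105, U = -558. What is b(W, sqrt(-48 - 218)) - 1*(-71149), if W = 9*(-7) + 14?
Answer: 39701171/558 ≈ 71149.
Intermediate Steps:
S = -29 (S = (-40 - 1*105)/5 = (-40 - 105)/5 = (1/5)*(-145) = -29)
W = -49 (W = -63 + 14 = -49)
b(y, Q) = 29/558 (b(y, Q) = -29/(-558) = -29*(-1/558) = 29/558)
b(W, sqrt(-48 - 218)) - 1*(-71149) = 29/558 - 1*(-71149) = 29/558 + 71149 = 39701171/558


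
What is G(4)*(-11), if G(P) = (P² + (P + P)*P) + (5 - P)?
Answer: -539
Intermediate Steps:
G(P) = 5 - P + 3*P² (G(P) = (P² + (2*P)*P) + (5 - P) = (P² + 2*P²) + (5 - P) = 3*P² + (5 - P) = 5 - P + 3*P²)
G(4)*(-11) = (5 - 1*4 + 3*4²)*(-11) = (5 - 4 + 3*16)*(-11) = (5 - 4 + 48)*(-11) = 49*(-11) = -539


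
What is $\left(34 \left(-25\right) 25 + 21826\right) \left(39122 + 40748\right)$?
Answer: $46005120$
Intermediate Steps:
$\left(34 \left(-25\right) 25 + 21826\right) \left(39122 + 40748\right) = \left(\left(-850\right) 25 + 21826\right) 79870 = \left(-21250 + 21826\right) 79870 = 576 \cdot 79870 = 46005120$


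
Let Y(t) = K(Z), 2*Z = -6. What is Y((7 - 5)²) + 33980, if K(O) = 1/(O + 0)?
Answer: 101939/3 ≈ 33980.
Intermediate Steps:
Z = -3 (Z = (½)*(-6) = -3)
K(O) = 1/O
Y(t) = -⅓ (Y(t) = 1/(-3) = -⅓)
Y((7 - 5)²) + 33980 = -⅓ + 33980 = 101939/3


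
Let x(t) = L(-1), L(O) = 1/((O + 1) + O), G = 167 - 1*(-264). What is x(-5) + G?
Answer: 430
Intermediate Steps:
G = 431 (G = 167 + 264 = 431)
L(O) = 1/(1 + 2*O) (L(O) = 1/((1 + O) + O) = 1/(1 + 2*O))
x(t) = -1 (x(t) = 1/(1 + 2*(-1)) = 1/(1 - 2) = 1/(-1) = -1)
x(-5) + G = -1 + 431 = 430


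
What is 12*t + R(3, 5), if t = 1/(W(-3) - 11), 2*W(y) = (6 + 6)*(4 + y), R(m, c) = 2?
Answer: -2/5 ≈ -0.40000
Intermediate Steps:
W(y) = 24 + 6*y (W(y) = ((6 + 6)*(4 + y))/2 = (12*(4 + y))/2 = (48 + 12*y)/2 = 24 + 6*y)
t = -1/5 (t = 1/((24 + 6*(-3)) - 11) = 1/((24 - 18) - 11) = 1/(6 - 11) = 1/(-5) = -1/5 ≈ -0.20000)
12*t + R(3, 5) = 12*(-1/5) + 2 = -12/5 + 2 = -2/5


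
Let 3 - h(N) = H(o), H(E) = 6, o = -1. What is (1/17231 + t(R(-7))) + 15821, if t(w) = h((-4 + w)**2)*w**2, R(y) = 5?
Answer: 271319327/17231 ≈ 15746.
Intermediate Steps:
h(N) = -3 (h(N) = 3 - 1*6 = 3 - 6 = -3)
t(w) = -3*w**2
(1/17231 + t(R(-7))) + 15821 = (1/17231 - 3*5**2) + 15821 = (1/17231 - 3*25) + 15821 = (1/17231 - 75) + 15821 = -1292324/17231 + 15821 = 271319327/17231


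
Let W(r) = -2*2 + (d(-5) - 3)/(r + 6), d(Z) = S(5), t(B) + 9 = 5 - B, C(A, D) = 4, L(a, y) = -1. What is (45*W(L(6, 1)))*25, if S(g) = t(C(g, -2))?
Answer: -6975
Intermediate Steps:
t(B) = -4 - B (t(B) = -9 + (5 - B) = -4 - B)
S(g) = -8 (S(g) = -4 - 1*4 = -4 - 4 = -8)
d(Z) = -8
W(r) = -4 - 11/(6 + r) (W(r) = -2*2 + (-8 - 3)/(r + 6) = -4 - 11/(6 + r))
(45*W(L(6, 1)))*25 = (45*((-35 - 4*(-1))/(6 - 1)))*25 = (45*((-35 + 4)/5))*25 = (45*((1/5)*(-31)))*25 = (45*(-31/5))*25 = -279*25 = -6975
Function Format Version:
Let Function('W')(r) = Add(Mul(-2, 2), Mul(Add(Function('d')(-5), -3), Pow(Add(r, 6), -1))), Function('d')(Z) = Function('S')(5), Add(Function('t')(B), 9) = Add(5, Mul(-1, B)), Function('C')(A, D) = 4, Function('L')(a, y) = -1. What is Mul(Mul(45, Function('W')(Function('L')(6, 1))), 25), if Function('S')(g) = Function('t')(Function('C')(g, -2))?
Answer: -6975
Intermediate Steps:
Function('t')(B) = Add(-4, Mul(-1, B)) (Function('t')(B) = Add(-9, Add(5, Mul(-1, B))) = Add(-4, Mul(-1, B)))
Function('S')(g) = -8 (Function('S')(g) = Add(-4, Mul(-1, 4)) = Add(-4, -4) = -8)
Function('d')(Z) = -8
Function('W')(r) = Add(-4, Mul(-11, Pow(Add(6, r), -1))) (Function('W')(r) = Add(Mul(-2, 2), Mul(Add(-8, -3), Pow(Add(r, 6), -1))) = Add(-4, Mul(-11, Pow(Add(6, r), -1))))
Mul(Mul(45, Function('W')(Function('L')(6, 1))), 25) = Mul(Mul(45, Mul(Pow(Add(6, -1), -1), Add(-35, Mul(-4, -1)))), 25) = Mul(Mul(45, Mul(Pow(5, -1), Add(-35, 4))), 25) = Mul(Mul(45, Mul(Rational(1, 5), -31)), 25) = Mul(Mul(45, Rational(-31, 5)), 25) = Mul(-279, 25) = -6975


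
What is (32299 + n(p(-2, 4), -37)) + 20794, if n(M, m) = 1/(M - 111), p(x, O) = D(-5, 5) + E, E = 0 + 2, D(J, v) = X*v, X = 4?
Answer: 4725276/89 ≈ 53093.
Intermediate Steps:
D(J, v) = 4*v
E = 2
p(x, O) = 22 (p(x, O) = 4*5 + 2 = 20 + 2 = 22)
n(M, m) = 1/(-111 + M)
(32299 + n(p(-2, 4), -37)) + 20794 = (32299 + 1/(-111 + 22)) + 20794 = (32299 + 1/(-89)) + 20794 = (32299 - 1/89) + 20794 = 2874610/89 + 20794 = 4725276/89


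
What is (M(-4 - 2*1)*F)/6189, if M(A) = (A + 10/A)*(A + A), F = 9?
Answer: 276/2063 ≈ 0.13379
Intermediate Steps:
M(A) = 2*A*(A + 10/A) (M(A) = (A + 10/A)*(2*A) = 2*A*(A + 10/A))
(M(-4 - 2*1)*F)/6189 = ((20 + 2*(-4 - 2*1)**2)*9)/6189 = ((20 + 2*(-4 - 2)**2)*9)*(1/6189) = ((20 + 2*(-6)**2)*9)*(1/6189) = ((20 + 2*36)*9)*(1/6189) = ((20 + 72)*9)*(1/6189) = (92*9)*(1/6189) = 828*(1/6189) = 276/2063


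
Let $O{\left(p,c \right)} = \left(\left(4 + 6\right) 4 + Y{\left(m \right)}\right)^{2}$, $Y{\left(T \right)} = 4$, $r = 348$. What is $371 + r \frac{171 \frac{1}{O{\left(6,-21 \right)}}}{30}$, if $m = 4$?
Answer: $\frac{1800599}{4840} \approx 372.02$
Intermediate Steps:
$O{\left(p,c \right)} = 1936$ ($O{\left(p,c \right)} = \left(\left(4 + 6\right) 4 + 4\right)^{2} = \left(10 \cdot 4 + 4\right)^{2} = \left(40 + 4\right)^{2} = 44^{2} = 1936$)
$371 + r \frac{171 \frac{1}{O{\left(6,-21 \right)}}}{30} = 371 + 348 \frac{171 \cdot \frac{1}{1936}}{30} = 371 + 348 \cdot 171 \cdot \frac{1}{1936} \cdot \frac{1}{30} = 371 + 348 \cdot \frac{171}{1936} \cdot \frac{1}{30} = 371 + 348 \cdot \frac{57}{19360} = 371 + \frac{4959}{4840} = \frac{1800599}{4840}$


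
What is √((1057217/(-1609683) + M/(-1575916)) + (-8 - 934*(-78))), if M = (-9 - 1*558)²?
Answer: √117185939713586471779533659361/1268362597314 ≈ 269.89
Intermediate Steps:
M = 321489 (M = (-9 - 558)² = (-567)² = 321489)
√((1057217/(-1609683) + M/(-1575916)) + (-8 - 934*(-78))) = √((1057217/(-1609683) + 321489/(-1575916)) + (-8 - 934*(-78))) = √((1057217*(-1/1609683) + 321489*(-1/1575916)) + (-8 + 72852)) = √((-1057217/1609683 - 321489/1575916) + 72844) = √(-2183580563759/2536725194628 + 72844) = √(184783026496918273/2536725194628) = √117185939713586471779533659361/1268362597314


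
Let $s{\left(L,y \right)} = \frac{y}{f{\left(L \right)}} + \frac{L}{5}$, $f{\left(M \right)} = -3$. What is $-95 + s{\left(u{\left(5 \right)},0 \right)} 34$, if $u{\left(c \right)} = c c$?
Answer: $75$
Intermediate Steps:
$u{\left(c \right)} = c^{2}$
$s{\left(L,y \right)} = - \frac{y}{3} + \frac{L}{5}$ ($s{\left(L,y \right)} = \frac{y}{-3} + \frac{L}{5} = y \left(- \frac{1}{3}\right) + L \frac{1}{5} = - \frac{y}{3} + \frac{L}{5}$)
$-95 + s{\left(u{\left(5 \right)},0 \right)} 34 = -95 + \left(\left(- \frac{1}{3}\right) 0 + \frac{5^{2}}{5}\right) 34 = -95 + \left(0 + \frac{1}{5} \cdot 25\right) 34 = -95 + \left(0 + 5\right) 34 = -95 + 5 \cdot 34 = -95 + 170 = 75$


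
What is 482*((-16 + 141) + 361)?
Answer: 234252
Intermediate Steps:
482*((-16 + 141) + 361) = 482*(125 + 361) = 482*486 = 234252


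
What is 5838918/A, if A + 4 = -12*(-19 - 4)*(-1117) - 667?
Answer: -5838918/308963 ≈ -18.898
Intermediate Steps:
A = -308963 (A = -4 + (-12*(-19 - 4)*(-1117) - 667) = -4 + (-12*(-23)*(-1117) - 667) = -4 + (276*(-1117) - 667) = -4 + (-308292 - 667) = -4 - 308959 = -308963)
5838918/A = 5838918/(-308963) = 5838918*(-1/308963) = -5838918/308963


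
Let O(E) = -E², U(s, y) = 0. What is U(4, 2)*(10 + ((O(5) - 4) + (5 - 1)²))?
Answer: 0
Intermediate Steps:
U(4, 2)*(10 + ((O(5) - 4) + (5 - 1)²)) = 0*(10 + ((-1*5² - 4) + (5 - 1)²)) = 0*(10 + ((-1*25 - 4) + 4²)) = 0*(10 + ((-25 - 4) + 16)) = 0*(10 + (-29 + 16)) = 0*(10 - 13) = 0*(-3) = 0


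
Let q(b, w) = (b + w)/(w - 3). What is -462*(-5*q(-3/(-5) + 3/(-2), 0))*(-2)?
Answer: -1386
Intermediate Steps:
q(b, w) = (b + w)/(-3 + w)
-462*(-5*q(-3/(-5) + 3/(-2), 0))*(-2) = -462*(-5*((-3/(-5) + 3/(-2)) + 0)/(-3 + 0))*(-2) = -462*(-5*((-3*(-1/5) + 3*(-1/2)) + 0)/(-3))*(-2) = -462*(-(-5)*((3/5 - 3/2) + 0)/3)*(-2) = -462*(-(-5)*(-9/10 + 0)/3)*(-2) = -462*(-(-5)*(-9)/(3*10))*(-2) = -462*(-5*3/10)*(-2) = -(-693)*(-2) = -462*3 = -1386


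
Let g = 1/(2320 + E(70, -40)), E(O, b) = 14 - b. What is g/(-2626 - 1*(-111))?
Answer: -1/5970610 ≈ -1.6749e-7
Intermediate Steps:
g = 1/2374 (g = 1/(2320 + (14 - 1*(-40))) = 1/(2320 + (14 + 40)) = 1/(2320 + 54) = 1/2374 ≈ 0.00042123)
g/(-2626 - 1*(-111)) = 1/(2374*(-2626 - 1*(-111))) = 1/(2374*(-2626 + 111)) = (1/2374)/(-2515) = (1/2374)*(-1/2515) = -1/5970610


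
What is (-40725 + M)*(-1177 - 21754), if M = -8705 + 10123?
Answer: 901348817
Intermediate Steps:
M = 1418
(-40725 + M)*(-1177 - 21754) = (-40725 + 1418)*(-1177 - 21754) = -39307*(-22931) = 901348817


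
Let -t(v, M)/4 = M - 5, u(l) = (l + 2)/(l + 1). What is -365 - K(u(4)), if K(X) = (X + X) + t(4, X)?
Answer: -1913/5 ≈ -382.60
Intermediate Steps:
u(l) = (2 + l)/(1 + l)
t(v, M) = 20 - 4*M (t(v, M) = -4*(M - 5) = -4*(-5 + M) = 20 - 4*M)
K(X) = 20 - 2*X (K(X) = (X + X) + (20 - 4*X) = 2*X + (20 - 4*X) = 20 - 2*X)
-365 - K(u(4)) = -365 - (20 - 2*(2 + 4)/(1 + 4)) = -365 - (20 - 2*6/5) = -365 - (20 - 12/5) = -365 - 1*88/5 = -365 - 88/5 = -1913/5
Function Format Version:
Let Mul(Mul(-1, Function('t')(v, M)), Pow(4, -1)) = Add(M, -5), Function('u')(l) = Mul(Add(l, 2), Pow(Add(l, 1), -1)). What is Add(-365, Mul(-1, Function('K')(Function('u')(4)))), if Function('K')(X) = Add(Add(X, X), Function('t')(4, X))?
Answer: Rational(-1913, 5) ≈ -382.60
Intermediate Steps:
Function('u')(l) = Mul(Pow(Add(1, l), -1), Add(2, l)) (Function('u')(l) = Mul(Add(2, l), Pow(Add(1, l), -1)) = Mul(Pow(Add(1, l), -1), Add(2, l)))
Function('t')(v, M) = Add(20, Mul(-4, M)) (Function('t')(v, M) = Mul(-4, Add(M, -5)) = Mul(-4, Add(-5, M)) = Add(20, Mul(-4, M)))
Function('K')(X) = Add(20, Mul(-2, X)) (Function('K')(X) = Add(Add(X, X), Add(20, Mul(-4, X))) = Add(Mul(2, X), Add(20, Mul(-4, X))) = Add(20, Mul(-2, X)))
Add(-365, Mul(-1, Function('K')(Function('u')(4)))) = Add(-365, Mul(-1, Add(20, Mul(-2, Mul(Pow(Add(1, 4), -1), Add(2, 4)))))) = Add(-365, Mul(-1, Add(20, Mul(-2, Mul(Pow(5, -1), 6))))) = Add(-365, Mul(-1, Add(20, Mul(-2, Mul(Rational(1, 5), 6))))) = Add(-365, Mul(-1, Add(20, Mul(-2, Rational(6, 5))))) = Add(-365, Mul(-1, Add(20, Rational(-12, 5)))) = Add(-365, Mul(-1, Rational(88, 5))) = Add(-365, Rational(-88, 5)) = Rational(-1913, 5)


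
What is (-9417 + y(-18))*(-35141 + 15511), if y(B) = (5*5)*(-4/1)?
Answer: 186818710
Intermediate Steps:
y(B) = -100 (y(B) = 25*(-4*1) = 25*(-4) = -100)
(-9417 + y(-18))*(-35141 + 15511) = (-9417 - 100)*(-35141 + 15511) = -9517*(-19630) = 186818710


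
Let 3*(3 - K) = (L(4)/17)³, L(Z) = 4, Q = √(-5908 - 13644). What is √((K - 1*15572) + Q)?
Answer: √(-11703049305 + 3006756*I*√1222)/867 ≈ 0.56031 + 124.78*I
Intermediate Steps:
Q = 4*I*√1222 (Q = √(-19552) = 4*I*√1222 ≈ 139.83*I)
K = 44153/14739 (K = 3 - (4/17)³/3 = 3 - ⅓*64/4913 = 3 - 64/14739 = 44153/14739 ≈ 2.9957)
√((K - 1*15572) + Q) = √((44153/14739 - 1*15572) + 4*I*√1222) = √((44153/14739 - 15572) + 4*I*√1222) = √(-229471555/14739 + 4*I*√1222)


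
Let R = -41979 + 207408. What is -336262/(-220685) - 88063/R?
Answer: 1904910697/1921457835 ≈ 0.99139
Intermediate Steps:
R = 165429
-336262/(-220685) - 88063/R = -336262/(-220685) - 88063/165429 = -336262*(-1/220685) - 88063*1/165429 = 17698/11615 - 88063/165429 = 1904910697/1921457835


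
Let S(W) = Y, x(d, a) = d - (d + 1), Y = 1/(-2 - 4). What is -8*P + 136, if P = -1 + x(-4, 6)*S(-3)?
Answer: 428/3 ≈ 142.67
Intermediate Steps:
Y = -1/6 (Y = 1/(-6) = -1/6 ≈ -0.16667)
x(d, a) = -1 (x(d, a) = d - (1 + d) = d + (-1 - d) = -1)
S(W) = -1/6
P = -5/6 (P = -1 - 1*(-1/6) = -1 + 1/6 = -5/6 ≈ -0.83333)
-8*P + 136 = -8*(-5/6) + 136 = 20/3 + 136 = 428/3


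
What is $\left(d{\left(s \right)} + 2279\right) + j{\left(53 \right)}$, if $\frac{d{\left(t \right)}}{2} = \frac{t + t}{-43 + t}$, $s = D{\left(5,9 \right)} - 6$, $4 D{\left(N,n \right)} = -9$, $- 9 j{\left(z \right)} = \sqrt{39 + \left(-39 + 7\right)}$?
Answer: $\frac{467327}{205} - \frac{\sqrt{7}}{9} \approx 2279.4$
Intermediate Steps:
$j{\left(z \right)} = - \frac{\sqrt{7}}{9}$ ($j{\left(z \right)} = - \frac{\sqrt{39 + \left(-39 + 7\right)}}{9} = - \frac{\sqrt{39 - 32}}{9} = - \frac{\sqrt{7}}{9}$)
$D{\left(N,n \right)} = - \frac{9}{4}$ ($D{\left(N,n \right)} = \frac{1}{4} \left(-9\right) = - \frac{9}{4}$)
$s = - \frac{33}{4}$ ($s = - \frac{9}{4} - 6 = - \frac{33}{4} \approx -8.25$)
$d{\left(t \right)} = \frac{4 t}{-43 + t}$ ($d{\left(t \right)} = 2 \frac{t + t}{-43 + t} = 2 \frac{2 t}{-43 + t} = \frac{4 t}{-43 + t}$)
$\left(d{\left(s \right)} + 2279\right) + j{\left(53 \right)} = \left(4 \left(- \frac{33}{4}\right) \frac{1}{-43 - \frac{33}{4}} + 2279\right) - \frac{\sqrt{7}}{9} = \left(4 \left(- \frac{33}{4}\right) \frac{1}{- \frac{205}{4}} + 2279\right) - \frac{\sqrt{7}}{9} = \left(4 \left(- \frac{33}{4}\right) \left(- \frac{4}{205}\right) + 2279\right) - \frac{\sqrt{7}}{9} = \left(\frac{132}{205} + 2279\right) - \frac{\sqrt{7}}{9} = \frac{467327}{205} - \frac{\sqrt{7}}{9}$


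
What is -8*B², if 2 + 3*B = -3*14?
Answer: -15488/9 ≈ -1720.9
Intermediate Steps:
B = -44/3 (B = -⅔ + (-3*14)/3 = -⅔ + (⅓)*(-42) = -⅔ - 14 = -44/3 ≈ -14.667)
-8*B² = -8*(-44/3)² = -8*1936/9 = -15488/9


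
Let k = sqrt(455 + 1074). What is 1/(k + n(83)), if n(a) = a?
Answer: 83/5360 - sqrt(1529)/5360 ≈ 0.0081898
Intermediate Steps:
k = sqrt(1529) ≈ 39.102
1/(k + n(83)) = 1/(sqrt(1529) + 83) = 1/(83 + sqrt(1529))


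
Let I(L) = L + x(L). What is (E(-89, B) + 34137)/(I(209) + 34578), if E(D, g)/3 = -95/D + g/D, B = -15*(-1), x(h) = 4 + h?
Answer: 3038433/3115000 ≈ 0.97542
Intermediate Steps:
B = 15
E(D, g) = -285/D + 3*g/D (E(D, g) = 3*(-95/D + g/D) = -285/D + 3*g/D)
I(L) = 4 + 2*L (I(L) = L + (4 + L) = 4 + 2*L)
(E(-89, B) + 34137)/(I(209) + 34578) = (3*(-95 + 15)/(-89) + 34137)/((4 + 2*209) + 34578) = (3*(-1/89)*(-80) + 34137)/((4 + 418) + 34578) = (240/89 + 34137)/(422 + 34578) = (3038433/89)/35000 = (3038433/89)*(1/35000) = 3038433/3115000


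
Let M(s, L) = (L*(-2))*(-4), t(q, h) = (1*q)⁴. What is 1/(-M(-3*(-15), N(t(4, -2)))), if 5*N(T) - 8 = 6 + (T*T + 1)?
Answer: -5/524408 ≈ -9.5346e-6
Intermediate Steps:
t(q, h) = q⁴
N(T) = 3 + T²/5 (N(T) = 8/5 + (6 + (T*T + 1))/5 = 8/5 + (6 + (T² + 1))/5 = 8/5 + (6 + (1 + T²))/5 = 8/5 + (7 + T²)/5 = 8/5 + (7/5 + T²/5) = 3 + T²/5)
M(s, L) = 8*L (M(s, L) = -2*L*(-4) = 8*L)
1/(-M(-3*(-15), N(t(4, -2)))) = 1/(-8*(3 + (4⁴)²/5)) = 1/(-8*(3 + (⅕)*256²)) = 1/(-8*(3 + (⅕)*65536)) = 1/(-8*(3 + 65536/5)) = 1/(-8*65551/5) = 1/(-1*524408/5) = 1/(-524408/5) = -5/524408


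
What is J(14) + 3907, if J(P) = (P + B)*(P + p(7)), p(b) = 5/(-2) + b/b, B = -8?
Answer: 3982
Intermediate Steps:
p(b) = -3/2 (p(b) = 5*(-½) + 1 = -5/2 + 1 = -3/2)
J(P) = (-8 + P)*(-3/2 + P) (J(P) = (P - 8)*(P - 3/2) = (-8 + P)*(-3/2 + P))
J(14) + 3907 = (12 + 14² - 19/2*14) + 3907 = (12 + 196 - 133) + 3907 = 75 + 3907 = 3982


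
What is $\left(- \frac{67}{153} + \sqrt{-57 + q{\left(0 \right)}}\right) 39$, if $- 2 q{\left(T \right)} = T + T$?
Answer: $- \frac{871}{51} + 39 i \sqrt{57} \approx -17.078 + 294.44 i$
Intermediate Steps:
$q{\left(T \right)} = - T$ ($q{\left(T \right)} = - \frac{T + T}{2} = - \frac{2 T}{2} = - T$)
$\left(- \frac{67}{153} + \sqrt{-57 + q{\left(0 \right)}}\right) 39 = \left(- \frac{67}{153} + \sqrt{-57 - 0}\right) 39 = \left(\left(-67\right) \frac{1}{153} + \sqrt{-57 + 0}\right) 39 = \left(- \frac{67}{153} + \sqrt{-57}\right) 39 = \left(- \frac{67}{153} + i \sqrt{57}\right) 39 = - \frac{871}{51} + 39 i \sqrt{57}$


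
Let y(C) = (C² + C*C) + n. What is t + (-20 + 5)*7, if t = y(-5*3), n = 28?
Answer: 373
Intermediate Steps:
y(C) = 28 + 2*C² (y(C) = (C² + C*C) + 28 = (C² + C²) + 28 = 2*C² + 28 = 28 + 2*C²)
t = 478 (t = 28 + 2*(-5*3)² = 28 + 2*(-15)² = 28 + 2*225 = 28 + 450 = 478)
t + (-20 + 5)*7 = 478 + (-20 + 5)*7 = 478 - 15*7 = 478 - 105 = 373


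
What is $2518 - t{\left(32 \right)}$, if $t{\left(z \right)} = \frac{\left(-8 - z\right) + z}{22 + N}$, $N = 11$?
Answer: $\frac{83102}{33} \approx 2518.2$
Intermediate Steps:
$t{\left(z \right)} = - \frac{8}{33}$ ($t{\left(z \right)} = \frac{\left(-8 - z\right) + z}{22 + 11} = - \frac{8}{33}$)
$2518 - t{\left(32 \right)} = 2518 - - \frac{8}{33} = 2518 + \frac{8}{33} = \frac{83102}{33}$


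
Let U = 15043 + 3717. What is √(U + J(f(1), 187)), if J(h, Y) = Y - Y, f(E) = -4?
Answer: 2*√4690 ≈ 136.97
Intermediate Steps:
J(h, Y) = 0
U = 18760
√(U + J(f(1), 187)) = √(18760 + 0) = √18760 = 2*√4690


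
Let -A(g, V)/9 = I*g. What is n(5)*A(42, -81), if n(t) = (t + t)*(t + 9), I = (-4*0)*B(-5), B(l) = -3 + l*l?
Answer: 0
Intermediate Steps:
B(l) = -3 + l²
I = 0 (I = (-4*0)*(-3 + (-5)²) = 0*(-3 + 25) = 0*22 = 0)
A(g, V) = 0 (A(g, V) = -0*g = -9*0 = 0)
n(t) = 2*t*(9 + t) (n(t) = (2*t)*(9 + t) = 2*t*(9 + t))
n(5)*A(42, -81) = (2*5*(9 + 5))*0 = (2*5*14)*0 = 140*0 = 0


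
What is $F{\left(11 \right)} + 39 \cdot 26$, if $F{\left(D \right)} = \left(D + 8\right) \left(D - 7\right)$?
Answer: $1090$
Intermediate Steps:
$F{\left(D \right)} = \left(-7 + D\right) \left(8 + D\right)$ ($F{\left(D \right)} = \left(8 + D\right) \left(-7 + D\right) = \left(-7 + D\right) \left(8 + D\right)$)
$F{\left(11 \right)} + 39 \cdot 26 = \left(-56 + 11 + 11^{2}\right) + 39 \cdot 26 = \left(-56 + 11 + 121\right) + 1014 = 76 + 1014 = 1090$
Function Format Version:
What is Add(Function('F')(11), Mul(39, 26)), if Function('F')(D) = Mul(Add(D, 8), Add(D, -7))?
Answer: 1090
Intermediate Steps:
Function('F')(D) = Mul(Add(-7, D), Add(8, D)) (Function('F')(D) = Mul(Add(8, D), Add(-7, D)) = Mul(Add(-7, D), Add(8, D)))
Add(Function('F')(11), Mul(39, 26)) = Add(Add(-56, 11, Pow(11, 2)), Mul(39, 26)) = Add(Add(-56, 11, 121), 1014) = Add(76, 1014) = 1090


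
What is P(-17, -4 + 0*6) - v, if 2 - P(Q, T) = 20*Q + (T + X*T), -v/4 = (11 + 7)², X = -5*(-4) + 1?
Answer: 1726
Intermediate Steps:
X = 21 (X = 20 + 1 = 21)
v = -1296 (v = -4*(11 + 7)² = -4*18² = -4*324 = -1296)
P(Q, T) = 2 - 22*T - 20*Q (P(Q, T) = 2 - (20*Q + (T + 21*T)) = 2 - (20*Q + 22*T) = 2 + (-22*T - 20*Q) = 2 - 22*T - 20*Q)
P(-17, -4 + 0*6) - v = (2 - 22*(-4 + 0*6) - 20*(-17)) - 1*(-1296) = (2 - 22*(-4 + 0) + 340) + 1296 = (2 - 22*(-4) + 340) + 1296 = (2 + 88 + 340) + 1296 = 430 + 1296 = 1726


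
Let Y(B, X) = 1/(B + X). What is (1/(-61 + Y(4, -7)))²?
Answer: 9/33856 ≈ 0.00026583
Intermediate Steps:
(1/(-61 + Y(4, -7)))² = (1/(-61 + 1/(4 - 7)))² = (1/(-61 + 1/(-3)))² = (1/(-61 - ⅓))² = (1/(-184/3))² = (-3/184)² = 9/33856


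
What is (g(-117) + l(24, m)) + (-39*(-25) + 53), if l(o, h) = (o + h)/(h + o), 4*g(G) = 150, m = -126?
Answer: 2133/2 ≈ 1066.5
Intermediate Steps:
g(G) = 75/2 (g(G) = (¼)*150 = 75/2)
l(o, h) = 1 (l(o, h) = (h + o)/(h + o) = 1)
(g(-117) + l(24, m)) + (-39*(-25) + 53) = (75/2 + 1) + (-39*(-25) + 53) = 77/2 + (975 + 53) = 77/2 + 1028 = 2133/2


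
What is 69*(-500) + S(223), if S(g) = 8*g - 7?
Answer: -32723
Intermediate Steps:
S(g) = -7 + 8*g
69*(-500) + S(223) = 69*(-500) + (-7 + 8*223) = -34500 + (-7 + 1784) = -34500 + 1777 = -32723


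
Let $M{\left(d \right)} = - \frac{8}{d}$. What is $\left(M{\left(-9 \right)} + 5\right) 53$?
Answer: $\frac{2809}{9} \approx 312.11$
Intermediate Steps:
$\left(M{\left(-9 \right)} + 5\right) 53 = \left(- \frac{8}{-9} + 5\right) 53 = \left(\left(-8\right) \left(- \frac{1}{9}\right) + 5\right) 53 = \left(\frac{8}{9} + 5\right) 53 = \frac{53}{9} \cdot 53 = \frac{2809}{9}$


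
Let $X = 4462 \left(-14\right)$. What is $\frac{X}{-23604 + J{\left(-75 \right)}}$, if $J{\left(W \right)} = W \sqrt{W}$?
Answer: $\frac{491498224}{185856897} - \frac{7808500 i \sqrt{3}}{185856897} \approx 2.6445 - 0.07277 i$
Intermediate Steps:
$J{\left(W \right)} = W^{\frac{3}{2}}$
$X = -62468$
$\frac{X}{-23604 + J{\left(-75 \right)}} = - \frac{62468}{-23604 + \left(-75\right)^{\frac{3}{2}}} = - \frac{62468}{-23604 - 375 i \sqrt{3}}$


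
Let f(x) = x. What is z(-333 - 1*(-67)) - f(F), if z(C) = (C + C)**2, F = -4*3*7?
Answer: 283108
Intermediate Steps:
F = -84 (F = -12*7 = -84)
z(C) = 4*C**2 (z(C) = (2*C)**2 = 4*C**2)
z(-333 - 1*(-67)) - f(F) = 4*(-333 - 1*(-67))**2 - 1*(-84) = 4*(-333 + 67)**2 + 84 = 4*(-266)**2 + 84 = 4*70756 + 84 = 283024 + 84 = 283108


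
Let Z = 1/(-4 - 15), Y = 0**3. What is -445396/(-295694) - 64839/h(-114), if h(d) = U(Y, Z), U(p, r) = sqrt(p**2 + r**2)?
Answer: -26019794047/21121 ≈ -1.2319e+6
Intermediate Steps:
Y = 0
Z = -1/19 (Z = 1/(-19) = -1/19 ≈ -0.052632)
h(d) = 1/19 (h(d) = sqrt(0**2 + (-1/19)**2) = sqrt(0 + 1/361) = sqrt(1/361) = 1/19)
-445396/(-295694) - 64839/h(-114) = -445396/(-295694) - 64839/1/19 = -445396*(-1/295694) - 64839*19 = 31814/21121 - 1231941 = -26019794047/21121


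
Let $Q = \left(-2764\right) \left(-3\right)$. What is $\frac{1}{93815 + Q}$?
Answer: $\frac{1}{102107} \approx 9.7936 \cdot 10^{-6}$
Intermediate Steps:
$Q = 8292$
$\frac{1}{93815 + Q} = \frac{1}{93815 + 8292} = \frac{1}{102107}$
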